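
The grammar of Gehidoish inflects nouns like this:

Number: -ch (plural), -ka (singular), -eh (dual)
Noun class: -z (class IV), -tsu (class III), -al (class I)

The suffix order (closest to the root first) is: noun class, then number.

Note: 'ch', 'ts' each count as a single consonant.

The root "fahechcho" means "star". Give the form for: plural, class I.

Attach noun class class I -al → fahechchoal.
Attach number plural -ch → fahechchoalch.

fahechchoalch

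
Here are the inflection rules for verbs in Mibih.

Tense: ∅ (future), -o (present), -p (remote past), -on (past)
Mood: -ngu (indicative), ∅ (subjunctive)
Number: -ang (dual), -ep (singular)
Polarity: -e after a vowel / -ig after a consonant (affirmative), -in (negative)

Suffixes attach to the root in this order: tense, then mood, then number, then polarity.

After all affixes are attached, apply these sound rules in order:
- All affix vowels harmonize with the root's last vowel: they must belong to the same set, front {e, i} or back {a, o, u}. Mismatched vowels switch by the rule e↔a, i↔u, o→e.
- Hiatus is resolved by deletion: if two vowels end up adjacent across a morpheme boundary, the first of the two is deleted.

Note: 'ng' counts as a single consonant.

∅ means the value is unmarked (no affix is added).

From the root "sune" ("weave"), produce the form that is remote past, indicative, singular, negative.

sunepngepin

Attach tense remote past -p → sunep.
Attach mood indicative -ngu → sunepngu.
Attach number singular -ep → sunepnguep.
Attach polarity negative -in → sunepnguepin.
Apply vowel harmony: sunepnguepin → sunepngiepin.
Apply vowel deletion: sunepngiepin → sunepngepin.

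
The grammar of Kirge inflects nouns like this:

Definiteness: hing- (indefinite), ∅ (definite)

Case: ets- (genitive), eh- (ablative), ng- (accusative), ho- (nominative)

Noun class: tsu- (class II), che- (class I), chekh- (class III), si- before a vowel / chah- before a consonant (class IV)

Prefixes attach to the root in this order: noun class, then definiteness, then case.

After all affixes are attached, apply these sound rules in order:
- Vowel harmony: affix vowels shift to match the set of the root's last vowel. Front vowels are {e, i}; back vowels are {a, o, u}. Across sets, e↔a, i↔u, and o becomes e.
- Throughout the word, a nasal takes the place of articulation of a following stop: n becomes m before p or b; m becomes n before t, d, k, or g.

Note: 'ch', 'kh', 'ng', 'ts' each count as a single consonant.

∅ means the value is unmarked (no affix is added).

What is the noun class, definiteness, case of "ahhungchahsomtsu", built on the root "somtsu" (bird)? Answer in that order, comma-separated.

Segment: eh-hing-chah-somtsu.
noun class: si/chah- → class IV.
definiteness: hing- → indefinite.
case: eh- → ablative.

class IV, indefinite, ablative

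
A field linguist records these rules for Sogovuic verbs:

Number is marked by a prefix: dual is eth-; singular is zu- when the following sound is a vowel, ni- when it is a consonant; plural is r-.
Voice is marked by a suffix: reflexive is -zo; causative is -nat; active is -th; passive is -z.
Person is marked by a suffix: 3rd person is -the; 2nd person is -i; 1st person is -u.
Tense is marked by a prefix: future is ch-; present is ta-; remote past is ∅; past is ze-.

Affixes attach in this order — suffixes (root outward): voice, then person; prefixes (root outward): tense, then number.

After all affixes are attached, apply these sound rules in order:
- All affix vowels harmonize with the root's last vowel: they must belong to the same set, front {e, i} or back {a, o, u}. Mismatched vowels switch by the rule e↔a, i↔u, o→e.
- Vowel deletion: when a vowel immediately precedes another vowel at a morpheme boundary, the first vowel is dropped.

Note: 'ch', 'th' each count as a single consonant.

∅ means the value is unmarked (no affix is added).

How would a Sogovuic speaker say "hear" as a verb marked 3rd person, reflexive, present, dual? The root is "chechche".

Attach voice reflexive -zo → chechchezo.
Attach person 3rd person -the → chechchezothe.
Attach tense present ta- → tachechchezothe.
Attach number dual eth- → ethtachechchezothe.
Apply vowel harmony: ethtachechchezothe → ethtechechchezethe.
Vowel deletion: no change.

ethtechechchezethe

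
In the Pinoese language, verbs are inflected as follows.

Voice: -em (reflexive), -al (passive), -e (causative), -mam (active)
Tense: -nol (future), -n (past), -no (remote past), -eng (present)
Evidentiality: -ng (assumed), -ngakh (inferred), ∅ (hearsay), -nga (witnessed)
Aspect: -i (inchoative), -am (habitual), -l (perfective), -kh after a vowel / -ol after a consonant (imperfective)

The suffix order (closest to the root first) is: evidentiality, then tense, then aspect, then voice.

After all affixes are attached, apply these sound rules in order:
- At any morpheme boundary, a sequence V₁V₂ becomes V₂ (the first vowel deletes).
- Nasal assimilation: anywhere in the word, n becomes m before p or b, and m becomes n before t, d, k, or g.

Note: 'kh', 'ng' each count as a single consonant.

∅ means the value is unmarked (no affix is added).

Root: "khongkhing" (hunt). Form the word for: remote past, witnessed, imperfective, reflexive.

khongkhingnganokhem

Attach evidentiality witnessed -nga → khongkhingnga.
Attach tense remote past -no → khongkhingngano.
Attach aspect imperfective -kh (after vowel 'o') → khongkhingnganokh.
Attach voice reflexive -em → khongkhingnganokhem.
Vowel deletion: no change.
Nasal assimilation: no change.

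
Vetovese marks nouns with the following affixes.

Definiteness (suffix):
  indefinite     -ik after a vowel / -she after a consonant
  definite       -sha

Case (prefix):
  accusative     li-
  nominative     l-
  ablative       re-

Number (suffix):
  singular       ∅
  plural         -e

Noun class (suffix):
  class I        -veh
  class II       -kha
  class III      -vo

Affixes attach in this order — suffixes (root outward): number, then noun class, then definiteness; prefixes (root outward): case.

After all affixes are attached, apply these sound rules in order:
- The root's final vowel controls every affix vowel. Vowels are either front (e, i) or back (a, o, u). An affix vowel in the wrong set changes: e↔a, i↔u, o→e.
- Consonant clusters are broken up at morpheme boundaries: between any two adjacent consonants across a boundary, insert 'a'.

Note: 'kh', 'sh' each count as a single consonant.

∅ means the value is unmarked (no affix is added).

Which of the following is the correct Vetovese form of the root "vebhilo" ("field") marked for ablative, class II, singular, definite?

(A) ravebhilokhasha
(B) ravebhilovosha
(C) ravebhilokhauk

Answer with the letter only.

A

number = singular: zero marking, form stays vebhilo.
Attach noun class class II -kha → vebhilokha.
Attach case ablative re- → revebhilokha.
Attach definiteness definite -sha → revebhilokhasha.
Apply vowel harmony: revebhilokhasha → ravebhilokhasha.
Epenthesis: no change.
So the correct form is ravebhilokhasha, option (A).
(B) ravebhilovosha is wrong: it uses class III instead of class II for noun class.
(C) ravebhilokhauk is wrong: it uses indefinite instead of definite for definiteness.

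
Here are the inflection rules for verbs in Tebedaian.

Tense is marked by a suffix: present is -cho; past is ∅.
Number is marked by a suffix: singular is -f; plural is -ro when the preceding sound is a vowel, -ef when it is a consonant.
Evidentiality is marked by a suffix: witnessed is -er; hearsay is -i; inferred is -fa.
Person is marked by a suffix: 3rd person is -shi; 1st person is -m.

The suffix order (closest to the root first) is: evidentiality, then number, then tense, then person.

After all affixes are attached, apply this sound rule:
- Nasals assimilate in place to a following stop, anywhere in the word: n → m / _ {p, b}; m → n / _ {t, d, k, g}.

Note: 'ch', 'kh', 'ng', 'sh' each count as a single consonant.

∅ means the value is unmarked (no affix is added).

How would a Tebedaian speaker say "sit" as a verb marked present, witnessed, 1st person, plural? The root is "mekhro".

Attach evidentiality witnessed -er → mekhroer.
Attach number plural -ef (after consonant 'r') → mekhroeref.
Attach tense present -cho → mekhroerefcho.
Attach person 1st person -m → mekhroerefchom.
Nasal assimilation: no change.

mekhroerefchom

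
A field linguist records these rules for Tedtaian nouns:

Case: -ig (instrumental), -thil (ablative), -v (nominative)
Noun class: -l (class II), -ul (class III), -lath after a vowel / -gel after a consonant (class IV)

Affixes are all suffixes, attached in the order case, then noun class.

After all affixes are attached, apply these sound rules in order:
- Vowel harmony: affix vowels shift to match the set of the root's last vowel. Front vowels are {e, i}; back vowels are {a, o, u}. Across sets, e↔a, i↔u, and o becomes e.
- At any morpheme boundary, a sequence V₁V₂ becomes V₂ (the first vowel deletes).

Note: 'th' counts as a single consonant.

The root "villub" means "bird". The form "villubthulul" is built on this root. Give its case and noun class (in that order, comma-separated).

ablative, class III

Segment: villub-thil-ul.
case: -thil → ablative.
noun class: -ul → class III.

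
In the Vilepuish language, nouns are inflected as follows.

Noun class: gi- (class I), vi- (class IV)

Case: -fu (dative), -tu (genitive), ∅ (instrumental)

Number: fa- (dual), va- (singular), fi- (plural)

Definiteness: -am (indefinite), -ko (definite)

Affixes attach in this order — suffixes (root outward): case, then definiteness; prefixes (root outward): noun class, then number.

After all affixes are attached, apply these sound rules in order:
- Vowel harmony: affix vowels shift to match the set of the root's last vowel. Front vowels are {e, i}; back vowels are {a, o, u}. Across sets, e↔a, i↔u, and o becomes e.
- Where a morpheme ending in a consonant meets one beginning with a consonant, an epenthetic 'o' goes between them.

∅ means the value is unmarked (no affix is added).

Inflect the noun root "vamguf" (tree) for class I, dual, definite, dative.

faguvamgufofuko

Attach noun class class I gi- → givamguf.
Attach case dative -fu → givamguffu.
Attach number dual fa- → fagivamguffu.
Attach definiteness definite -ko → fagivamguffuko.
Apply vowel harmony: fagivamguffuko → faguvamguffuko.
Apply epenthesis: faguvamguffuko → faguvamgufofuko.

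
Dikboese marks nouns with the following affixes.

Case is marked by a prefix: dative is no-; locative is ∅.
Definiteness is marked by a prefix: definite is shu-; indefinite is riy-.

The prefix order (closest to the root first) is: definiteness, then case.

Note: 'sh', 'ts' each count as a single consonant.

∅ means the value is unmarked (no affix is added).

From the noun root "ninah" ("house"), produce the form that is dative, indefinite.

Attach definiteness indefinite riy- → riyninah.
Attach case dative no- → noriyninah.

noriyninah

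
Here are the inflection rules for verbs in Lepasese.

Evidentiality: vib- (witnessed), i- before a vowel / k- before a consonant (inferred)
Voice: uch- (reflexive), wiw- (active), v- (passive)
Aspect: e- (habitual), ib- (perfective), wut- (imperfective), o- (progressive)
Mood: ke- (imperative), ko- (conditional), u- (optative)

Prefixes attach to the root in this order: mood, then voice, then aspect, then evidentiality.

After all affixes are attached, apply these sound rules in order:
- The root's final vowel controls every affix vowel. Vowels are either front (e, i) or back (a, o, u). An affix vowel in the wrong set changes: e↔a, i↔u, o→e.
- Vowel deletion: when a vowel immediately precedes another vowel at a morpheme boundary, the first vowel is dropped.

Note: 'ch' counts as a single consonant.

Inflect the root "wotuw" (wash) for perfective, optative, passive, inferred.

ubvuwotuw

Attach mood optative u- → uwotuw.
Attach voice passive v- → vuwotuw.
Attach aspect perfective ib- → ibvuwotuw.
Attach evidentiality inferred i- (before vowel 'i') → iibvuwotuw.
Apply vowel harmony: iibvuwotuw → uubvuwotuw.
Apply vowel deletion: uubvuwotuw → ubvuwotuw.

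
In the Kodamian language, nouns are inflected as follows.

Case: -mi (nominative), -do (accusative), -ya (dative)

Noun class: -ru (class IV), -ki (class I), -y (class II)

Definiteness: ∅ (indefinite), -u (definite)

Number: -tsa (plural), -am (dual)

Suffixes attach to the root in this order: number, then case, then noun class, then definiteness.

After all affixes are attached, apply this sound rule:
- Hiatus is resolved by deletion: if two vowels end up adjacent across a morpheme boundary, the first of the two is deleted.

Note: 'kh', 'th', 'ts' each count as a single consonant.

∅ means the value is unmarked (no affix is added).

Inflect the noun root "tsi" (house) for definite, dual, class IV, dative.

Attach number dual -am → tsiam.
Attach case dative -ya → tsiamya.
Attach noun class class IV -ru → tsiamyaru.
Attach definiteness definite -u → tsiamyaruu.
Apply vowel deletion: tsiamyaruu → tsamyaru.

tsamyaru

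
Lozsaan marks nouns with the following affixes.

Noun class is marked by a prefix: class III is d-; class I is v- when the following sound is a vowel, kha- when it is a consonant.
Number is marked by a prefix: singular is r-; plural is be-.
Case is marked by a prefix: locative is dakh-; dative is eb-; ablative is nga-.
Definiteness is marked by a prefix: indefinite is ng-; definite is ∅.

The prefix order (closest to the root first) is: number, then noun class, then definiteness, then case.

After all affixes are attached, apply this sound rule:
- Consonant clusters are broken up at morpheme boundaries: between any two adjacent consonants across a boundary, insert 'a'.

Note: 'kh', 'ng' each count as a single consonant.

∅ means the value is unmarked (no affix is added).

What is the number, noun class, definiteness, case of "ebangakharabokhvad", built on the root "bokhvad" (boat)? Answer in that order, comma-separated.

singular, class I, indefinite, dative

Segment: eb-ng-kha-r-bokhvad.
number: r- → singular.
noun class: v/kha- → class I.
definiteness: ng- → indefinite.
case: eb- → dative.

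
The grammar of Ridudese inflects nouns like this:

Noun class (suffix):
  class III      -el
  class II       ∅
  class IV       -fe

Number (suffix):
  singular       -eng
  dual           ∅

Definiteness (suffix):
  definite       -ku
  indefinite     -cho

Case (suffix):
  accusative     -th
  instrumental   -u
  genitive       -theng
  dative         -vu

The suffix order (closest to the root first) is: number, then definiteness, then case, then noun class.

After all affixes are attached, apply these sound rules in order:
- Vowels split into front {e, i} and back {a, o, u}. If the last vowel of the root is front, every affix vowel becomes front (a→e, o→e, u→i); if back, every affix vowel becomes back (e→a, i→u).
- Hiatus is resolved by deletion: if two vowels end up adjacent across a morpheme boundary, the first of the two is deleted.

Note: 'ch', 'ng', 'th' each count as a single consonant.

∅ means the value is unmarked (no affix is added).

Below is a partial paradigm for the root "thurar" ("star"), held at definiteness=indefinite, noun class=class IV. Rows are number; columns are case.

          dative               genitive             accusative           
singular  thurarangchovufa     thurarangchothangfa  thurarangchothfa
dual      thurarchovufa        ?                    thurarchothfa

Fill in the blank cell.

thurarchothangfa

number = dual: zero marking, form stays thurar.
Attach definiteness indefinite -cho → thurarcho.
Attach case genitive -theng → thurarchotheng.
Attach noun class class IV -fe → thurarchothengfe.
Apply vowel harmony: thurarchothengfe → thurarchothangfa.
Vowel deletion: no change.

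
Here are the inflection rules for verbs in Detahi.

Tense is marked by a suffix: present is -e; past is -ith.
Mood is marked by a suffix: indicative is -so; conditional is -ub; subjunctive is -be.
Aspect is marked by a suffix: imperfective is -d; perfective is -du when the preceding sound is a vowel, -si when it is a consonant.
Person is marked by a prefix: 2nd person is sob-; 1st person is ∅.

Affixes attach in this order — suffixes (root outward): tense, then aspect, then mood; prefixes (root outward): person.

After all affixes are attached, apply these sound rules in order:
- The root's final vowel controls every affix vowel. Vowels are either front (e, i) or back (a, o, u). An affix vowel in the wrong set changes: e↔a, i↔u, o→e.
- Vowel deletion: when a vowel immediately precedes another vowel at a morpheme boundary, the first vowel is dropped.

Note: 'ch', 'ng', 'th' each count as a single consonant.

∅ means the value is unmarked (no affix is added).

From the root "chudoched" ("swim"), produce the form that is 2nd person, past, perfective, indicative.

Attach person 2nd person sob- → sobchudoched.
Attach tense past -ith → sobchudochedith.
Attach aspect perfective -si (after consonant 'th') → sobchudochedithsi.
Attach mood indicative -so → sobchudochedithsiso.
Apply vowel harmony: sobchudochedithsiso → sebchudochedithsise.
Vowel deletion: no change.

sebchudochedithsise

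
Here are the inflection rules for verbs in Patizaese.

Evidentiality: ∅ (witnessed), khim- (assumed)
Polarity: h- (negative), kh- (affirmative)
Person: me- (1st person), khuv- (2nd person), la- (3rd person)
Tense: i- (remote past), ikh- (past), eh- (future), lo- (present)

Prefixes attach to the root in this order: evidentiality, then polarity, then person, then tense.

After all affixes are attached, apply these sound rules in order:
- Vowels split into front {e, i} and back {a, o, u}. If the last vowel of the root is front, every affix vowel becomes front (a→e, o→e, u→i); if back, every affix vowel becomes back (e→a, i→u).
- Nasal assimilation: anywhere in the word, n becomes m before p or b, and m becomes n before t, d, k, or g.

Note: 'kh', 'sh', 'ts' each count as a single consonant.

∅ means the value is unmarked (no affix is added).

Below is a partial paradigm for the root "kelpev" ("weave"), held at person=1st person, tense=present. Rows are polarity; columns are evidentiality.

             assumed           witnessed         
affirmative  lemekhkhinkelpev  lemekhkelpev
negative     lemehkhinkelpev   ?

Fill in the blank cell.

evidentiality = witnessed: zero marking, form stays kelpev.
Attach polarity negative h- → hkelpev.
Attach person 1st person me- → mehkelpev.
Attach tense present lo- → lomehkelpev.
Apply vowel harmony: lomehkelpev → lemehkelpev.
Nasal assimilation: no change.

lemehkelpev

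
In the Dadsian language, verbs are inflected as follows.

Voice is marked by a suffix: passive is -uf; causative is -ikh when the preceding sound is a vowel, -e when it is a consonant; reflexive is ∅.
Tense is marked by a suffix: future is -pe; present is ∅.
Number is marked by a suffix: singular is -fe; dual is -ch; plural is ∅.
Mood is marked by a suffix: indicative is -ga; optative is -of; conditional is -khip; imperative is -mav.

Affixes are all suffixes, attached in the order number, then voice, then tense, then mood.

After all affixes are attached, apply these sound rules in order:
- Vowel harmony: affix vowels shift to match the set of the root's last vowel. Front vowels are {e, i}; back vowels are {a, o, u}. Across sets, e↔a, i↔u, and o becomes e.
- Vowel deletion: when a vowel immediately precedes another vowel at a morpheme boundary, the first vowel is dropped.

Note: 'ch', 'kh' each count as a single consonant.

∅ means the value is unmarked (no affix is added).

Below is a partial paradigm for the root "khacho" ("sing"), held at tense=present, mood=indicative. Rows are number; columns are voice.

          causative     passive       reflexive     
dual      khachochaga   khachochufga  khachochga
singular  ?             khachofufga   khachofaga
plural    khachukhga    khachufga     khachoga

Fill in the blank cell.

khachofukhga

Attach number singular -fe → khachofe.
Attach voice causative -ikh (after vowel 'e') → khachofeikh.
tense = present: zero marking, form stays khachofeikh.
Attach mood indicative -ga → khachofeikhga.
Apply vowel harmony: khachofeikhga → khachofaukhga.
Apply vowel deletion: khachofaukhga → khachofukhga.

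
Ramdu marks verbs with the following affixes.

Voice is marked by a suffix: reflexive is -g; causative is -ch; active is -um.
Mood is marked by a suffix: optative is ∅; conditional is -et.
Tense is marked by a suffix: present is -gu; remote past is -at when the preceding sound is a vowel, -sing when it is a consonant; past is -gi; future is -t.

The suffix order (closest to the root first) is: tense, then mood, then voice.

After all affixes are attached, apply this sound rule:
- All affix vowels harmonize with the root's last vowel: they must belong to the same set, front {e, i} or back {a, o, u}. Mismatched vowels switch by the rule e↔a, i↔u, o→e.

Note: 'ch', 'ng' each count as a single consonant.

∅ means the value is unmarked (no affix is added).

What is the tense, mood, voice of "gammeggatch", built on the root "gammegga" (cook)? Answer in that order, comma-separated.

future, optative, causative

Segment: gammegga-t-ch.
tense: -t → future.
mood: ∅ → optative.
voice: -ch → causative.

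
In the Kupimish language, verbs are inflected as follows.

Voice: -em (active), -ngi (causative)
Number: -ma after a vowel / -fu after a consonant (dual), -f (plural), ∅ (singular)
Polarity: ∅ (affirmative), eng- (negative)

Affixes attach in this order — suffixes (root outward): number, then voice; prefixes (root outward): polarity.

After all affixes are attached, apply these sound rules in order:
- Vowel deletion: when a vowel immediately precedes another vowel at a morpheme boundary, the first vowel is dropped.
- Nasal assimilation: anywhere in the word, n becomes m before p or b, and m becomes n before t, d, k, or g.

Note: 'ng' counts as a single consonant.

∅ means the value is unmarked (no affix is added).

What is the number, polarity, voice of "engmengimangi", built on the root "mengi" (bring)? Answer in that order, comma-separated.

Segment: eng-mengi-ma-ngi.
number: -ma/fu → dual.
polarity: eng- → negative.
voice: -ngi → causative.

dual, negative, causative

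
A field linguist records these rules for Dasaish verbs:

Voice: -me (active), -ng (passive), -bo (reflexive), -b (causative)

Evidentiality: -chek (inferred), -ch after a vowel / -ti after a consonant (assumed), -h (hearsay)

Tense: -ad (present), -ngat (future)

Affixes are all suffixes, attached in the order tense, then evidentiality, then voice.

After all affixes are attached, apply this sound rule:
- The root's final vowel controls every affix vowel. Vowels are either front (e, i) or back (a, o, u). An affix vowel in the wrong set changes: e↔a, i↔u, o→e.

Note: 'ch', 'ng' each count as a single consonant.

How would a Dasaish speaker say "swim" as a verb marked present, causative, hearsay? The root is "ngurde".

ngurdeedhb

Attach tense present -ad → ngurdead.
Attach evidentiality hearsay -h → ngurdeadh.
Attach voice causative -b → ngurdeadhb.
Apply vowel harmony: ngurdeadhb → ngurdeedhb.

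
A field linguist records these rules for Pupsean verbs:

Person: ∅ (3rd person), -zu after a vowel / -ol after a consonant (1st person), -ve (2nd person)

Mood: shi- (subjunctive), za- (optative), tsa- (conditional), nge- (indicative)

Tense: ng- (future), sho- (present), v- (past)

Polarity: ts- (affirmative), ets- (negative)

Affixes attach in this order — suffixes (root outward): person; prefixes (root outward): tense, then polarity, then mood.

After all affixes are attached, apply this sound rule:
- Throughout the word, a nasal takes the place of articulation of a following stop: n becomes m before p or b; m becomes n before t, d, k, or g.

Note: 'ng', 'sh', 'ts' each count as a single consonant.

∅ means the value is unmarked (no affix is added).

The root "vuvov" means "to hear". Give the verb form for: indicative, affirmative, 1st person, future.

ngetsngvuvovol

Attach tense future ng- → ngvuvov.
Attach person 1st person -ol (after consonant 'v') → ngvuvovol.
Attach polarity affirmative ts- → tsngvuvovol.
Attach mood indicative nge- → ngetsngvuvovol.
Nasal assimilation: no change.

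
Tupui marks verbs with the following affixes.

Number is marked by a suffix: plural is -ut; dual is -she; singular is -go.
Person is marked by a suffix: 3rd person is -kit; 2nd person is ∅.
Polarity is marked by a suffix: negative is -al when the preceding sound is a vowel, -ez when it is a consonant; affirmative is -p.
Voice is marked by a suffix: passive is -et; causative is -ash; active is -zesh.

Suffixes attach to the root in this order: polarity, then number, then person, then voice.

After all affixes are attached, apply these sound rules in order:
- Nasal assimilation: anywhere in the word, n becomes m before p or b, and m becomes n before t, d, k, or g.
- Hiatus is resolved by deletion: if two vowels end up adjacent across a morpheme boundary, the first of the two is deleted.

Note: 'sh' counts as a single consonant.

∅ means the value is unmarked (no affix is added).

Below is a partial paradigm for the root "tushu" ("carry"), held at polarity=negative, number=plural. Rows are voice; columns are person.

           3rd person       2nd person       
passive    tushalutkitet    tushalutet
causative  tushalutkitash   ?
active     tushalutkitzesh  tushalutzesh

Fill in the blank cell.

Attach polarity negative -al (after vowel 'u') → tushual.
Attach number plural -ut → tushualut.
person = 2nd person: zero marking, form stays tushualut.
Attach voice causative -ash → tushualutash.
Nasal assimilation: no change.
Apply vowel deletion: tushualutash → tushalutash.

tushalutash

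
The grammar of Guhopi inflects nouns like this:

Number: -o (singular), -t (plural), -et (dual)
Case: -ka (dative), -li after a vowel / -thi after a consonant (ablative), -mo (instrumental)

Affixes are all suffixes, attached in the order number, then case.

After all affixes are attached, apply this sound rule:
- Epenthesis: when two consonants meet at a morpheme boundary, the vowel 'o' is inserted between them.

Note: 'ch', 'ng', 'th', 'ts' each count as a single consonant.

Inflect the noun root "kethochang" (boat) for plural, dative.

kethochangotoka

Attach number plural -t → kethochangt.
Attach case dative -ka → kethochangtka.
Apply epenthesis: kethochangtka → kethochangotoka.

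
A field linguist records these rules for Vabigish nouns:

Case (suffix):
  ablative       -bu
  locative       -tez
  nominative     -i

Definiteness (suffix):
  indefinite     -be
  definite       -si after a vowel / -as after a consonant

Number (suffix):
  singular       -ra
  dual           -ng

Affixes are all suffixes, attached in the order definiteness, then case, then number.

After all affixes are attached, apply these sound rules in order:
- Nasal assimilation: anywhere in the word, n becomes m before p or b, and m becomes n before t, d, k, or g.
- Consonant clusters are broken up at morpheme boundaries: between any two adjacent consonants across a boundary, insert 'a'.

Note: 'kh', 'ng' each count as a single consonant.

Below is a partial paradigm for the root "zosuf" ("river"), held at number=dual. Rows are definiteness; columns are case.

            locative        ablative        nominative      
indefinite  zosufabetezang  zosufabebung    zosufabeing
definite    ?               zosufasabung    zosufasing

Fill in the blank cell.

Attach definiteness definite -as (after consonant 'f') → zosufas.
Attach case locative -tez → zosufastez.
Attach number dual -ng → zosufastezng.
Nasal assimilation: no change.
Apply epenthesis: zosufastezng → zosufasatezang.

zosufasatezang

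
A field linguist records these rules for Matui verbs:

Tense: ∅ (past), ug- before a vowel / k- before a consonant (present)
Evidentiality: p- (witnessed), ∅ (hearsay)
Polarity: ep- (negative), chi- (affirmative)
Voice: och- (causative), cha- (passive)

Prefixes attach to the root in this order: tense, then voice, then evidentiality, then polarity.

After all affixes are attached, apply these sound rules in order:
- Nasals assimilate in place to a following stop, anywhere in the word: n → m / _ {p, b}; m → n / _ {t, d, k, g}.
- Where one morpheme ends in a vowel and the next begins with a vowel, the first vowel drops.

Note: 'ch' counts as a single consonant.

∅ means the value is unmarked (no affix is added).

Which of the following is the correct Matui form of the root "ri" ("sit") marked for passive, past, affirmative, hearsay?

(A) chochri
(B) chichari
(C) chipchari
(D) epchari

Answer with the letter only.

B

tense = past: zero marking, form stays ri.
Attach voice passive cha- → chari.
evidentiality = hearsay: zero marking, form stays chari.
Attach polarity affirmative chi- → chichari.
Nasal assimilation: no change.
Vowel deletion: no change.
So the correct form is chichari, option (B).
(C) chipchari is wrong: it uses witnessed instead of hearsay for evidentiality.
(D) epchari is wrong: it uses negative instead of affirmative for polarity.
(A) chochri is wrong: it uses causative instead of passive for voice.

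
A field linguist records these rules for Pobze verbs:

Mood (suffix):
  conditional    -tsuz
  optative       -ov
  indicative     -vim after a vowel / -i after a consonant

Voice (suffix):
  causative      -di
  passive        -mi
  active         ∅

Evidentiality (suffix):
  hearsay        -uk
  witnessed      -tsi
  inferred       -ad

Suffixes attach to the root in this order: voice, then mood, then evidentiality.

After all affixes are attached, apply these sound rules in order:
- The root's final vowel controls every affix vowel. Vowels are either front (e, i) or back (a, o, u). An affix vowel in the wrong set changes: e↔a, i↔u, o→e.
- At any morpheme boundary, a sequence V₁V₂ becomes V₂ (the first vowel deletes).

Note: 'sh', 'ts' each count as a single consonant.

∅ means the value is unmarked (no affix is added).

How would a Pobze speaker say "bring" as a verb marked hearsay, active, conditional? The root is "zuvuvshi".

zuvuvshitsizik

voice = active: zero marking, form stays zuvuvshi.
Attach mood conditional -tsuz → zuvuvshitsuz.
Attach evidentiality hearsay -uk → zuvuvshitsuzuk.
Apply vowel harmony: zuvuvshitsuzuk → zuvuvshitsizik.
Vowel deletion: no change.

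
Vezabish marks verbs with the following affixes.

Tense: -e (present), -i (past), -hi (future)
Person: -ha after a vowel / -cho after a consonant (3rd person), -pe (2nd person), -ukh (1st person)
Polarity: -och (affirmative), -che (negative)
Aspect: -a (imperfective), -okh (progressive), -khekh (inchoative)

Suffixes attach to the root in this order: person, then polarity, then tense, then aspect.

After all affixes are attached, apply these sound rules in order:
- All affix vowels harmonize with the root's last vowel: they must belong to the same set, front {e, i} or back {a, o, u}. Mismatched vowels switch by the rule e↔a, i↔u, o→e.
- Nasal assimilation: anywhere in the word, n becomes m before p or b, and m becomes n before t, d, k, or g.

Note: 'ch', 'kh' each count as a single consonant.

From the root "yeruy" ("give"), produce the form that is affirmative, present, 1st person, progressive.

yeruyukhochaokh

Attach person 1st person -ukh → yeruyukh.
Attach polarity affirmative -och → yeruyukhoch.
Attach tense present -e → yeruyukhoche.
Attach aspect progressive -okh → yeruyukhocheokh.
Apply vowel harmony: yeruyukhocheokh → yeruyukhochaokh.
Nasal assimilation: no change.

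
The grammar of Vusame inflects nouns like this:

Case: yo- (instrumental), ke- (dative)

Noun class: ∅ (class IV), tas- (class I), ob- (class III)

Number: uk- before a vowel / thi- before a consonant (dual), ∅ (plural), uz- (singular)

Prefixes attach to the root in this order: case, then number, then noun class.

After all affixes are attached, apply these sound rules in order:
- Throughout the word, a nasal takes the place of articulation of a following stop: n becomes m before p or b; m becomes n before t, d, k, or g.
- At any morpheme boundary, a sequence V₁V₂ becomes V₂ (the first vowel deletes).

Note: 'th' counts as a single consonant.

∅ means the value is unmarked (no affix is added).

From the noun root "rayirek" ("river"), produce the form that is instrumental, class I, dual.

Attach case instrumental yo- → yorayirek.
Attach number dual thi- (before consonant 'y') → thiyorayirek.
Attach noun class class I tas- → tasthiyorayirek.
Nasal assimilation: no change.
Vowel deletion: no change.

tasthiyorayirek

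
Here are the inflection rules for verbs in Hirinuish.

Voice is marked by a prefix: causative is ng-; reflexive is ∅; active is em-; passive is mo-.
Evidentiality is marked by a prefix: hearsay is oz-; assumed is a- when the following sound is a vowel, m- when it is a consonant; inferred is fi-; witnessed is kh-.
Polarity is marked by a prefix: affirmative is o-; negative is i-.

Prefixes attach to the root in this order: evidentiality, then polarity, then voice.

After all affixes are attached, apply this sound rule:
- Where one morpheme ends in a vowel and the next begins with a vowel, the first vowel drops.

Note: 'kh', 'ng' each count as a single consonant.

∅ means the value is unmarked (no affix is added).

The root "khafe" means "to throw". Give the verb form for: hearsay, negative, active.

emozkhafe

Attach evidentiality hearsay oz- → ozkhafe.
Attach polarity negative i- → iozkhafe.
Attach voice active em- → emiozkhafe.
Apply vowel deletion: emiozkhafe → emozkhafe.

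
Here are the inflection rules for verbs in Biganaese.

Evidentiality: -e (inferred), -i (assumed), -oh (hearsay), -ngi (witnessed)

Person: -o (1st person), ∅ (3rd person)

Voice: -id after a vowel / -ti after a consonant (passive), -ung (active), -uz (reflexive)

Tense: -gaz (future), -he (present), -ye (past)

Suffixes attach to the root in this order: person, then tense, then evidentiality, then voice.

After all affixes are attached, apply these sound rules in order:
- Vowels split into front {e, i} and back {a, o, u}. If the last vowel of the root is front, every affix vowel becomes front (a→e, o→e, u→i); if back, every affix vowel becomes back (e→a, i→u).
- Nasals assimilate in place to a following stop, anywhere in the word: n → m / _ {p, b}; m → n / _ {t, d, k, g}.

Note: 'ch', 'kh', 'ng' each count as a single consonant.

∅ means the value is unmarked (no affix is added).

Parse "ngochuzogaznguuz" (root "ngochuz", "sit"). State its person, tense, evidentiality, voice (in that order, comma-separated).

1st person, future, witnessed, reflexive

Segment: ngochuz-o-gaz-ngi-uz.
person: -o → 1st person.
tense: -gaz → future.
evidentiality: -ngi → witnessed.
voice: -uz → reflexive.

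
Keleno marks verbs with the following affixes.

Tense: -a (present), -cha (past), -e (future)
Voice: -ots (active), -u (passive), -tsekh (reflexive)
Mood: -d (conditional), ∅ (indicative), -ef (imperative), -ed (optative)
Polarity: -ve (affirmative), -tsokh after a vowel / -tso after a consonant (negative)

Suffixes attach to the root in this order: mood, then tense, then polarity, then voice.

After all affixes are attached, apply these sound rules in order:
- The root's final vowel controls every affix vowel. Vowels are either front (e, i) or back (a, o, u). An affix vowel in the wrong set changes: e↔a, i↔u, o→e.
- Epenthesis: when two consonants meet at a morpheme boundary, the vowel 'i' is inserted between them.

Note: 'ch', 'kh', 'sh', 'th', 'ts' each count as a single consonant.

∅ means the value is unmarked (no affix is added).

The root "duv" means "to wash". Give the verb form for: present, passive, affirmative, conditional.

duvidavau

Attach mood conditional -d → duvd.
Attach tense present -a → duvda.
Attach polarity affirmative -ve → duvdave.
Attach voice passive -u → duvdaveu.
Apply vowel harmony: duvdaveu → duvdavau.
Apply epenthesis: duvdavau → duvidavau.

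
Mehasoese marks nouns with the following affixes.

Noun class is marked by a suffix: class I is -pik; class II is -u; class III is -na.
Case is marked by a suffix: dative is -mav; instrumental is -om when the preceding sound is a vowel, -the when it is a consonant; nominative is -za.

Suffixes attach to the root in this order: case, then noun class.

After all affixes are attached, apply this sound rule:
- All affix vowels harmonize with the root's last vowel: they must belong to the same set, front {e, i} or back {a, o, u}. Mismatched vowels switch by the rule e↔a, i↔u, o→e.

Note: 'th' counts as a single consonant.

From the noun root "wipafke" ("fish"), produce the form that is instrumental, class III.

Attach case instrumental -om (after vowel 'e') → wipafkeom.
Attach noun class class III -na → wipafkeomna.
Apply vowel harmony: wipafkeomna → wipafkeemne.

wipafkeemne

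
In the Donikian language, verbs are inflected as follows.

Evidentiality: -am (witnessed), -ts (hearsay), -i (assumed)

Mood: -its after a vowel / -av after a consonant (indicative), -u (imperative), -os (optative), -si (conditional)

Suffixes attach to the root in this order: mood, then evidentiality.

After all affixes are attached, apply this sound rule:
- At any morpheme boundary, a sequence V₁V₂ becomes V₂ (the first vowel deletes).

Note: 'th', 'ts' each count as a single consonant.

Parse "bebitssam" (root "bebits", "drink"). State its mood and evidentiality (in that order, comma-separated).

conditional, witnessed

Segment: bebits-si-am.
mood: -si → conditional.
evidentiality: -am → witnessed.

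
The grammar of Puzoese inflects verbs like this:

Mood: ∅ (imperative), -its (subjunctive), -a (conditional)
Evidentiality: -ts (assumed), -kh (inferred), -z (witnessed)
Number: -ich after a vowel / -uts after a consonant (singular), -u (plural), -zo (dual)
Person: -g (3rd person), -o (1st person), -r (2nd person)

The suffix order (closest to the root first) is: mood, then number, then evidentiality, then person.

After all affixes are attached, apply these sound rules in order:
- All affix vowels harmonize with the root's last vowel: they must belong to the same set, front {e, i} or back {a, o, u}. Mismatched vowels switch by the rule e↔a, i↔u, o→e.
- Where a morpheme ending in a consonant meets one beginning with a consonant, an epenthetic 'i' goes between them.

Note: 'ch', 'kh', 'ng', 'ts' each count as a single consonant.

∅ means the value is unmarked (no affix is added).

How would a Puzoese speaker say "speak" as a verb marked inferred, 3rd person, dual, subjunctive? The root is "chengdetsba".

Attach mood subjunctive -its → chengdetsbaits.
Attach number dual -zo → chengdetsbaitszo.
Attach evidentiality inferred -kh → chengdetsbaitszokh.
Attach person 3rd person -g → chengdetsbaitszokhg.
Apply vowel harmony: chengdetsbaitszokhg → chengdetsbautszokhg.
Apply epenthesis: chengdetsbautszokhg → chengdetsbautsizokhig.

chengdetsbautsizokhig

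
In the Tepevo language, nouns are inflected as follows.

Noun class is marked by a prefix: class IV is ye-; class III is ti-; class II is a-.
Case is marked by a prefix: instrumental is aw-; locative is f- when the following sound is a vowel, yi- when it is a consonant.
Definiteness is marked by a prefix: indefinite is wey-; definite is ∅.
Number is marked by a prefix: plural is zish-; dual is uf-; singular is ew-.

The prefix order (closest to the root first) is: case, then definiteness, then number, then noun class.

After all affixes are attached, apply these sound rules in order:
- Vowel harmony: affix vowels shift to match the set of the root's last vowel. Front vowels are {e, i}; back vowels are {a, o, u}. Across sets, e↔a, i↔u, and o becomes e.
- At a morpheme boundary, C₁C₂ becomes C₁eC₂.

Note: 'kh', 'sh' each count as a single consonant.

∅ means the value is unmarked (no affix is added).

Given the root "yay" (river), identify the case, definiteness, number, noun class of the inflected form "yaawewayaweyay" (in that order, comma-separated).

instrumental, indefinite, singular, class IV

Segment: ye-ew-wey-aw-yay.
case: aw- → instrumental.
definiteness: wey- → indefinite.
number: ew- → singular.
noun class: ye- → class IV.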